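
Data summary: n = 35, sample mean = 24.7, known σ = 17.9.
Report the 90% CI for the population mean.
(19.72, 29.68)

z-interval (σ known):
z* = 1.645 for 90% confidence

Margin of error = z* · σ/√n = 1.645 · 17.9/√35 = 4.98

CI: (24.7 - 4.98, 24.7 + 4.98) = (19.72, 29.68)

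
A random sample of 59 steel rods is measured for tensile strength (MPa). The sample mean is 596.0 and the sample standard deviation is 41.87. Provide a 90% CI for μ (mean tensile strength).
(586.89, 605.11)

t-interval (σ unknown):
df = n - 1 = 58
t* = 1.672 for 90% confidence

Margin of error = t* · s/√n = 1.672 · 41.87/√59 = 9.11

CI: (586.89, 605.11)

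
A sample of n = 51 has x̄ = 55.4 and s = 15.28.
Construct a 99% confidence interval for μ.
(49.67, 61.13)

t-interval (σ unknown):
df = n - 1 = 50
t* = 2.678 for 99% confidence

Margin of error = t* · s/√n = 2.678 · 15.28/√51 = 5.73

CI: (49.67, 61.13)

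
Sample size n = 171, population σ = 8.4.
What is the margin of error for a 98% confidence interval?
Margin of error = 1.49

Margin of error = z* · σ/√n
= 2.326 · 8.4/√171
= 2.326 · 8.4/13.0767
= 1.49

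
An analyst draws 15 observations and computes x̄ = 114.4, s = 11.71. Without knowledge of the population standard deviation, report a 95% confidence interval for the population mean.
(107.91, 120.89)

t-interval (σ unknown):
df = n - 1 = 14
t* = 2.145 for 95% confidence

Margin of error = t* · s/√n = 2.145 · 11.71/√15 = 6.49

CI: (107.91, 120.89)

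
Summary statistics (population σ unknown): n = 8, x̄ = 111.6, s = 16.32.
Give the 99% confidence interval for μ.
(91.41, 131.79)

t-interval (σ unknown):
df = n - 1 = 7
t* = 3.499 for 99% confidence

Margin of error = t* · s/√n = 3.499 · 16.32/√8 = 20.19

CI: (91.41, 131.79)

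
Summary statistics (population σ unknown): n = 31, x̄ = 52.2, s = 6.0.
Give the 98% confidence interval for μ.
(49.55, 54.85)

t-interval (σ unknown):
df = n - 1 = 30
t* = 2.457 for 98% confidence

Margin of error = t* · s/√n = 2.457 · 6.0/√31 = 2.65

CI: (49.55, 54.85)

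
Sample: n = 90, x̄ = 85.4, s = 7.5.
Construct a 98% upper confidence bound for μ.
μ ≤ 87.05

Upper bound (one-sided):
t* = 2.084 (one-sided for 98%)
Upper bound = x̄ + t* · s/√n = 85.4 + 2.084 · 7.5/√90 = 87.05

We are 98% confident that μ ≤ 87.05.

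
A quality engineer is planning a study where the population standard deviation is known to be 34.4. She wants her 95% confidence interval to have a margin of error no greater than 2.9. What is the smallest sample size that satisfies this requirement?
n ≥ 541

For margin E ≤ 2.9:
n ≥ (z* · σ / E)²
n ≥ (1.960 · 34.4 / 2.9)²
n ≥ 540.55

Minimum n = 541 (rounding up)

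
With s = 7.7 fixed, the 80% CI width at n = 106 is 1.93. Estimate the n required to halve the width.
n ≈ 424

CI width ∝ 1/√n
To reduce width by factor 2, need √n to grow by 2 → need 2² = 4 times as many samples.

Current: n = 106, width = 1.93
New: n = 424, width ≈ 0.96

Width reduced by factor of 1.93/0.96 = 2.01.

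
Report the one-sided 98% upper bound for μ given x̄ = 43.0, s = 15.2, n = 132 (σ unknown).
μ ≤ 45.74

Upper bound (one-sided):
t* = 2.074 (one-sided for 98%)
Upper bound = x̄ + t* · s/√n = 43.0 + 2.074 · 15.2/√132 = 45.74

We are 98% confident that μ ≤ 45.74.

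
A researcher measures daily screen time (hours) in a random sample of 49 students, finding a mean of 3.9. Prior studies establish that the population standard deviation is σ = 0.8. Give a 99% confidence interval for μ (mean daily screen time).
(3.61, 4.19)

z-interval (σ known):
z* = 2.576 for 99% confidence

Margin of error = z* · σ/√n = 2.576 · 0.8/√49 = 0.29

CI: (3.9 - 0.29, 3.9 + 0.29) = (3.61, 4.19)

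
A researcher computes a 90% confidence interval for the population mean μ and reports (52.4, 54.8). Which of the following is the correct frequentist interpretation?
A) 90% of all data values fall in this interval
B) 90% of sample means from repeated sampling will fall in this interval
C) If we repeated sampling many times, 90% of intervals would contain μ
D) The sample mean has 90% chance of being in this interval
C

A) Wrong — a CI is about the parameter μ, not individual data values.
B) Wrong — coverage applies to intervals containing μ, not to future x̄ values.
C) Correct — this is the frequentist long-run coverage interpretation.
D) Wrong — x̄ is observed and sits in the interval by construction.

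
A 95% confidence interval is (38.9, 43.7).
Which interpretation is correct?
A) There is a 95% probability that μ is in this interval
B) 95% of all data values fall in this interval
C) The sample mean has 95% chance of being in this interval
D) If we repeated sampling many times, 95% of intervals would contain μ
D

A) Wrong — μ is fixed; the randomness lives in the interval, not in μ.
B) Wrong — a CI is about the parameter μ, not individual data values.
C) Wrong — x̄ is observed and sits in the interval by construction.
D) Correct — this is the frequentist long-run coverage interpretation.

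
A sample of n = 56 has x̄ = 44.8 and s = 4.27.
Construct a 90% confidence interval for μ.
(43.85, 45.75)

t-interval (σ unknown):
df = n - 1 = 55
t* = 1.673 for 90% confidence

Margin of error = t* · s/√n = 1.673 · 4.27/√56 = 0.95

CI: (43.85, 45.75)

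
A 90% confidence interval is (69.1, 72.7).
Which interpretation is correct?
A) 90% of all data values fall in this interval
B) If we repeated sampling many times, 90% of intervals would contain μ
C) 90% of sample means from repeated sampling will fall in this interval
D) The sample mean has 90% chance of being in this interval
B

A) Wrong — a CI is about the parameter μ, not individual data values.
B) Correct — this is the frequentist long-run coverage interpretation.
C) Wrong — coverage applies to intervals containing μ, not to future x̄ values.
D) Wrong — x̄ is observed and sits in the interval by construction.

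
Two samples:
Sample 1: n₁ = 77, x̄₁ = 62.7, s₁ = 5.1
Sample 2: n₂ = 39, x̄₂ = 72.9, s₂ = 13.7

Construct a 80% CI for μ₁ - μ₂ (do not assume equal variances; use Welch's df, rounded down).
(-13.15, -7.25)

Difference: x̄₁ - x̄₂ = -10.20
SE = √(s₁²/n₁ + s₂²/n₂) = √(5.1²/77 + 13.7²/39) = 2.2694
df = 43.41 → 43 (Welch–Satterthwaite, rounded down)
t* = 1.302

CI: -10.20 ± 1.302 · 2.2694 = -10.20 ± 2.95 = (-13.15, -7.25)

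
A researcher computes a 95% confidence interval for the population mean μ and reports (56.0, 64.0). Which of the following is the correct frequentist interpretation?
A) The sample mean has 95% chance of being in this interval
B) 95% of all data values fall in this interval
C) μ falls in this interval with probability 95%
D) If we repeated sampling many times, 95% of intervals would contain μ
D

A) Wrong — x̄ is observed and sits in the interval by construction.
B) Wrong — a CI is about the parameter μ, not individual data values.
C) Wrong — μ is fixed; the randomness lives in the interval, not in μ.
D) Correct — this is the frequentist long-run coverage interpretation.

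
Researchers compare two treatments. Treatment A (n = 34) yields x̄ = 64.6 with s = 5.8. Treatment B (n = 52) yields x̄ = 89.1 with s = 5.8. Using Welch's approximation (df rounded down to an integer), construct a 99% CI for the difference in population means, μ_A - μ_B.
(-27.89, -21.11)

Difference: x̄₁ - x̄₂ = -24.50
SE = √(s₁²/n₁ + s₂²/n₂) = √(5.8²/34 + 5.8²/52) = 1.2792
df = 70.70 → 70 (Welch–Satterthwaite, rounded down)
t* = 2.648

CI: -24.50 ± 2.648 · 1.2792 = -24.50 ± 3.39 = (-27.89, -21.11)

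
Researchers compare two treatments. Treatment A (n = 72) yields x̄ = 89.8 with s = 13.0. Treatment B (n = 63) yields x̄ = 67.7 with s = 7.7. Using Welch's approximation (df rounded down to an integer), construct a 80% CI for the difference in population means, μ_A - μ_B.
(19.76, 24.44)

Difference: x̄₁ - x̄₂ = 22.10
SE = √(s₁²/n₁ + s₂²/n₂) = √(13.0²/72 + 7.7²/63) = 1.8134
df = 117.68 → 117 (Welch–Satterthwaite, rounded down)
t* = 1.289

CI: 22.10 ± 1.289 · 1.8134 = 22.10 ± 2.34 = (19.76, 24.44)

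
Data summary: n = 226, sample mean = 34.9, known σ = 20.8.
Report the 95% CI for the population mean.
(32.19, 37.61)

z-interval (σ known):
z* = 1.960 for 95% confidence

Margin of error = z* · σ/√n = 1.960 · 20.8/√226 = 2.71

CI: (34.9 - 2.71, 34.9 + 2.71) = (32.19, 37.61)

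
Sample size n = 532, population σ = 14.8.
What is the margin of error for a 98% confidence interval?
Margin of error = 1.49

Margin of error = z* · σ/√n
= 2.326 · 14.8/√532
= 2.326 · 14.8/23.0651
= 1.49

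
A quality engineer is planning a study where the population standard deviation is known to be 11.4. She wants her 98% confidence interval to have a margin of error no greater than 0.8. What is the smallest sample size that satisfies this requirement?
n ≥ 1099

For margin E ≤ 0.8:
n ≥ (z* · σ / E)²
n ≥ (2.326 · 11.4 / 0.8)²
n ≥ 1098.62

Minimum n = 1099 (rounding up)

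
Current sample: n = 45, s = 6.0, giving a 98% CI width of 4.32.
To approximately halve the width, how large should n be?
n ≈ 180

CI width ∝ 1/√n
To reduce width by factor 2, need √n to grow by 2 → need 2² = 4 times as many samples.

Current: n = 45, width = 4.32
New: n = 180, width ≈ 2.10

Width reduced by factor of 4.32/2.10 = 2.06.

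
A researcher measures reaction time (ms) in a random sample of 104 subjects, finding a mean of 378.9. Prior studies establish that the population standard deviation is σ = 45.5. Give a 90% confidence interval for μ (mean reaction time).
(371.56, 386.24)

z-interval (σ known):
z* = 1.645 for 90% confidence

Margin of error = z* · σ/√n = 1.645 · 45.5/√104 = 7.34

CI: (378.9 - 7.34, 378.9 + 7.34) = (371.56, 386.24)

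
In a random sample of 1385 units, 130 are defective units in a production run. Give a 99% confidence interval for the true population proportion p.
(0.074, 0.114)

Proportion CI:
p̂ = 130/1385 = 0.09386
SE = √(p̂(1-p̂)/n) = √(0.09386 · 0.90614 / 1385) = 0.00784

z* = 2.576
Margin = z* · SE = 2.576 · 0.00784 = 0.0202

CI: 0.09386 ± 0.0202 = (0.074, 0.114)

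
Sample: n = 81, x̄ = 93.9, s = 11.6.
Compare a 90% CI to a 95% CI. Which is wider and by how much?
95% CI is wider by 0.84

df = 80
90% CI: t* = 1.664, (91.76, 96.04), width = 2 · t* · s/√n = 4.29
95% CI: t* = 1.990, (91.34, 96.46), width = 2 · t* · s/√n = 5.13

The 95% CI is wider by 5.13 - 4.29 = 0.84.
Higher confidence requires a wider interval.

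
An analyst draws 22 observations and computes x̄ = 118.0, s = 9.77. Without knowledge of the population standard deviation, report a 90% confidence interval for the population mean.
(114.42, 121.58)

t-interval (σ unknown):
df = n - 1 = 21
t* = 1.721 for 90% confidence

Margin of error = t* · s/√n = 1.721 · 9.77/√22 = 3.58

CI: (114.42, 121.58)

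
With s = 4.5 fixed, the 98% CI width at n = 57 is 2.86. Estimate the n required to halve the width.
n ≈ 228

CI width ∝ 1/√n
To reduce width by factor 2, need √n to grow by 2 → need 2² = 4 times as many samples.

Current: n = 57, width = 2.86
New: n = 228, width ≈ 1.40

Width reduced by factor of 2.86/1.40 = 2.04.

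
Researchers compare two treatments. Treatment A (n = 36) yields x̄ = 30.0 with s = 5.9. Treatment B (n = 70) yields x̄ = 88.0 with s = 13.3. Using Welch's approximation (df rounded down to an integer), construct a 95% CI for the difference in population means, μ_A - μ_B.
(-61.71, -54.29)

Difference: x̄₁ - x̄₂ = -58.00
SE = √(s₁²/n₁ + s₂²/n₂) = √(5.9²/36 + 13.3²/70) = 1.8692
df = 102.36 → 102 (Welch–Satterthwaite, rounded down)
t* = 1.983

CI: -58.00 ± 1.983 · 1.8692 = -58.00 ± 3.71 = (-61.71, -54.29)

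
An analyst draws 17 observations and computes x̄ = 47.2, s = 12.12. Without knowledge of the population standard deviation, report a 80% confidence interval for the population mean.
(43.27, 51.13)

t-interval (σ unknown):
df = n - 1 = 16
t* = 1.337 for 80% confidence

Margin of error = t* · s/√n = 1.337 · 12.12/√17 = 3.93

CI: (43.27, 51.13)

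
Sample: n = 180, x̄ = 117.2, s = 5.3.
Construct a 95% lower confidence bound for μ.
μ ≥ 116.55

Lower bound (one-sided):
t* = 1.653 (one-sided for 95%)
Lower bound = x̄ - t* · s/√n = 117.2 - 1.653 · 5.3/√180 = 116.55

We are 95% confident that μ ≥ 116.55.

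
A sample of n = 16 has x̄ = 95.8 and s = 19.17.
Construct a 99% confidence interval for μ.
(81.68, 109.92)

t-interval (σ unknown):
df = n - 1 = 15
t* = 2.947 for 99% confidence

Margin of error = t* · s/√n = 2.947 · 19.17/√16 = 14.12

CI: (81.68, 109.92)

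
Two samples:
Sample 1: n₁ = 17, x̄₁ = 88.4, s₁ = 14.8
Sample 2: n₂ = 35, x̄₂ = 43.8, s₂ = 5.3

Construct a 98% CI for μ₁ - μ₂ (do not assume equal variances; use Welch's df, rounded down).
(35.16, 54.04)

Difference: x̄₁ - x̄₂ = 44.60
SE = √(s₁²/n₁ + s₂²/n₂) = √(14.8²/17 + 5.3²/35) = 3.6996
df = 18.02 → 18 (Welch–Satterthwaite, rounded down)
t* = 2.552

CI: 44.60 ± 2.552 · 3.6996 = 44.60 ± 9.44 = (35.16, 54.04)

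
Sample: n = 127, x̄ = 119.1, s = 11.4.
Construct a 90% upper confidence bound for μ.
μ ≤ 120.40

Upper bound (one-sided):
t* = 1.288 (one-sided for 90%)
Upper bound = x̄ + t* · s/√n = 119.1 + 1.288 · 11.4/√127 = 120.40

We are 90% confident that μ ≤ 120.40.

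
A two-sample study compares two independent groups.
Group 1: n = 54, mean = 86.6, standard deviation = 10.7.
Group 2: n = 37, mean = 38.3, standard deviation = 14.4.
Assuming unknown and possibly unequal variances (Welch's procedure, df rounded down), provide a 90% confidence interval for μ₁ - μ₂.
(43.66, 52.94)

Difference: x̄₁ - x̄₂ = 48.30
SE = √(s₁²/n₁ + s₂²/n₂) = √(10.7²/54 + 14.4²/37) = 2.7793
df = 62.33 → 62 (Welch–Satterthwaite, rounded down)
t* = 1.670

CI: 48.30 ± 1.670 · 2.7793 = 48.30 ± 4.64 = (43.66, 52.94)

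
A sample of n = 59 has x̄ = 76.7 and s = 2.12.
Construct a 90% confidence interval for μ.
(76.24, 77.16)

t-interval (σ unknown):
df = n - 1 = 58
t* = 1.672 for 90% confidence

Margin of error = t* · s/√n = 1.672 · 2.12/√59 = 0.46

CI: (76.24, 77.16)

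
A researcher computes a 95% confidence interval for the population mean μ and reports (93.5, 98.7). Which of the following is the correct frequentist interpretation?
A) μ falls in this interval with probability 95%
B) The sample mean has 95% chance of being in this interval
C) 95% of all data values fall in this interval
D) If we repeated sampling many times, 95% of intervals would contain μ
D

A) Wrong — μ is fixed; the randomness lives in the interval, not in μ.
B) Wrong — x̄ is observed and sits in the interval by construction.
C) Wrong — a CI is about the parameter μ, not individual data values.
D) Correct — this is the frequentist long-run coverage interpretation.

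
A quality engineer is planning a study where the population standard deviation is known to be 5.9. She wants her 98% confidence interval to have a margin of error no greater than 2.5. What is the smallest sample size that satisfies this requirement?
n ≥ 31

For margin E ≤ 2.5:
n ≥ (z* · σ / E)²
n ≥ (2.326 · 5.9 / 2.5)²
n ≥ 30.13

Minimum n = 31 (rounding up)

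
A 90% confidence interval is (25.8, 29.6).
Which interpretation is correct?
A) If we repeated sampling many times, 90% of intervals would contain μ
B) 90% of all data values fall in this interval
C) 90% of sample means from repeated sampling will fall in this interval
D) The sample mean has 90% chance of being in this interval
A

A) Correct — this is the frequentist long-run coverage interpretation.
B) Wrong — a CI is about the parameter μ, not individual data values.
C) Wrong — coverage applies to intervals containing μ, not to future x̄ values.
D) Wrong — x̄ is observed and sits in the interval by construction.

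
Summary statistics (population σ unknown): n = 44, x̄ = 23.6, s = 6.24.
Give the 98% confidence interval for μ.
(21.33, 25.87)

t-interval (σ unknown):
df = n - 1 = 43
t* = 2.416 for 98% confidence

Margin of error = t* · s/√n = 2.416 · 6.24/√44 = 2.27

CI: (21.33, 25.87)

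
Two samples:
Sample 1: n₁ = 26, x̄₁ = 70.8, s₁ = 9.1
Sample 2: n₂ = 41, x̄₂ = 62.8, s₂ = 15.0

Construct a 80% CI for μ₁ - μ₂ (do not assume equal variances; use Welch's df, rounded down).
(4.19, 11.81)

Difference: x̄₁ - x̄₂ = 8.00
SE = √(s₁²/n₁ + s₂²/n₂) = √(9.1²/26 + 15.0²/41) = 2.9450
df = 64.92 → 64 (Welch–Satterthwaite, rounded down)
t* = 1.295

CI: 8.00 ± 1.295 · 2.9450 = 8.00 ± 3.81 = (4.19, 11.81)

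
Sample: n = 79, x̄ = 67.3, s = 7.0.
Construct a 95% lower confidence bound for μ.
μ ≥ 65.99

Lower bound (one-sided):
t* = 1.665 (one-sided for 95%)
Lower bound = x̄ - t* · s/√n = 67.3 - 1.665 · 7.0/√79 = 65.99

We are 95% confident that μ ≥ 65.99.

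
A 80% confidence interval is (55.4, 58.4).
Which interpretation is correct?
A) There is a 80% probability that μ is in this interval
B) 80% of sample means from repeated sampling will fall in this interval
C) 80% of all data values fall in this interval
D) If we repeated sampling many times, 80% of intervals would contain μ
D

A) Wrong — μ is fixed; the randomness lives in the interval, not in μ.
B) Wrong — coverage applies to intervals containing μ, not to future x̄ values.
C) Wrong — a CI is about the parameter μ, not individual data values.
D) Correct — this is the frequentist long-run coverage interpretation.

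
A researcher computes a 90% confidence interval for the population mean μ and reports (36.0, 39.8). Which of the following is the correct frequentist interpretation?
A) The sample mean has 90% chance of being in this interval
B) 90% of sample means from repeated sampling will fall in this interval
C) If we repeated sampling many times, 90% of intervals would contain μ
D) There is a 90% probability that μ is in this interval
C

A) Wrong — x̄ is observed and sits in the interval by construction.
B) Wrong — coverage applies to intervals containing μ, not to future x̄ values.
C) Correct — this is the frequentist long-run coverage interpretation.
D) Wrong — μ is fixed; the randomness lives in the interval, not in μ.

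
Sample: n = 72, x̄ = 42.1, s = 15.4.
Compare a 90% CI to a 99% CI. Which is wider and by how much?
99% CI is wider by 3.56

df = 71
90% CI: t* = 1.667, (39.07, 45.13), width = 2 · t* · s/√n = 6.05
99% CI: t* = 2.647, (37.30, 46.90), width = 2 · t* · s/√n = 9.61

The 99% CI is wider by 9.61 - 6.05 = 3.56.
Higher confidence requires a wider interval.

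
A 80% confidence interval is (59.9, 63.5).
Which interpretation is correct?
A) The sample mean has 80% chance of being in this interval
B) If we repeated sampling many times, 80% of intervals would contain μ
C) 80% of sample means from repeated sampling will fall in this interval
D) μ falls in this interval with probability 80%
B

A) Wrong — x̄ is observed and sits in the interval by construction.
B) Correct — this is the frequentist long-run coverage interpretation.
C) Wrong — coverage applies to intervals containing μ, not to future x̄ values.
D) Wrong — μ is fixed; the randomness lives in the interval, not in μ.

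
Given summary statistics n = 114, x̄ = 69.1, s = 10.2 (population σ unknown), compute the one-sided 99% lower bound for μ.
μ ≥ 66.85

Lower bound (one-sided):
t* = 2.360 (one-sided for 99%)
Lower bound = x̄ - t* · s/√n = 69.1 - 2.360 · 10.2/√114 = 66.85

We are 99% confident that μ ≥ 66.85.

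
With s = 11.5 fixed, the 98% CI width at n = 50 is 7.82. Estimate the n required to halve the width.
n ≈ 200

CI width ∝ 1/√n
To reduce width by factor 2, need √n to grow by 2 → need 2² = 4 times as many samples.

Current: n = 50, width = 7.82
New: n = 200, width ≈ 3.81

Width reduced by factor of 7.82/3.81 = 2.05.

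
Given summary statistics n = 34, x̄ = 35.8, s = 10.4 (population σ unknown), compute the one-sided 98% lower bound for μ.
μ ≥ 31.99

Lower bound (one-sided):
t* = 2.138 (one-sided for 98%)
Lower bound = x̄ - t* · s/√n = 35.8 - 2.138 · 10.4/√34 = 31.99

We are 98% confident that μ ≥ 31.99.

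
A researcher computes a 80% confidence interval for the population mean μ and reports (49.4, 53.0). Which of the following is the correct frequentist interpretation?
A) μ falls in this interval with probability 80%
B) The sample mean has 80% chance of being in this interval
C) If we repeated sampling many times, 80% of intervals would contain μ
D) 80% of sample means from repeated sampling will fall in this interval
C

A) Wrong — μ is fixed; the randomness lives in the interval, not in μ.
B) Wrong — x̄ is observed and sits in the interval by construction.
C) Correct — this is the frequentist long-run coverage interpretation.
D) Wrong — coverage applies to intervals containing μ, not to future x̄ values.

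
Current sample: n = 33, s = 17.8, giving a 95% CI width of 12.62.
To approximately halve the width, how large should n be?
n ≈ 132

CI width ∝ 1/√n
To reduce width by factor 2, need √n to grow by 2 → need 2² = 4 times as many samples.

Current: n = 33, width = 12.62
New: n = 132, width ≈ 6.13

Width reduced by factor of 12.62/6.13 = 2.06.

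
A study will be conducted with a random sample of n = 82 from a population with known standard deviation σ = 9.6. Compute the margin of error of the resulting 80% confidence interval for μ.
Margin of error = 1.36

Margin of error = z* · σ/√n
= 1.282 · 9.6/√82
= 1.282 · 9.6/9.0554
= 1.36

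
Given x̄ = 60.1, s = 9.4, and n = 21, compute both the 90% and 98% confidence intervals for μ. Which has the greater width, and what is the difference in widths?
98% CI is wider by 3.29

df = 20
90% CI: t* = 1.725, (56.56, 63.64), width = 2 · t* · s/√n = 7.08
98% CI: t* = 2.528, (54.91, 65.29), width = 2 · t* · s/√n = 10.37

The 98% CI is wider by 10.37 - 7.08 = 3.29.
Higher confidence requires a wider interval.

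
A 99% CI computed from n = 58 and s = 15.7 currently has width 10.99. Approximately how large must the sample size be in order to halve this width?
n ≈ 232

CI width ∝ 1/√n
To reduce width by factor 2, need √n to grow by 2 → need 2² = 4 times as many samples.

Current: n = 58, width = 10.99
New: n = 232, width ≈ 5.35

Width reduced by factor of 10.99/5.35 = 2.05.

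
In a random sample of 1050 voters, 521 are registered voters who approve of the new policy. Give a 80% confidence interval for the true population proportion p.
(0.476, 0.516)

Proportion CI:
p̂ = 521/1050 = 0.49619
SE = √(p̂(1-p̂)/n) = √(0.49619 · 0.50381 / 1050) = 0.01543

z* = 1.282
Margin = z* · SE = 1.282 · 0.01543 = 0.0198

CI: 0.49619 ± 0.0198 = (0.476, 0.516)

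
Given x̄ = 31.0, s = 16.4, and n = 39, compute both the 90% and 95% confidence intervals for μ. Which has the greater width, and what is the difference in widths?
95% CI is wider by 1.77

df = 38
90% CI: t* = 1.686, (26.57, 35.43), width = 2 · t* · s/√n = 8.86
95% CI: t* = 2.024, (25.68, 36.32), width = 2 · t* · s/√n = 10.63

The 95% CI is wider by 10.63 - 8.86 = 1.77.
Higher confidence requires a wider interval.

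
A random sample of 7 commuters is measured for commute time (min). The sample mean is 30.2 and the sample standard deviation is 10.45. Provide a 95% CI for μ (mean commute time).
(20.54, 39.86)

t-interval (σ unknown):
df = n - 1 = 6
t* = 2.447 for 95% confidence

Margin of error = t* · s/√n = 2.447 · 10.45/√7 = 9.66

CI: (20.54, 39.86)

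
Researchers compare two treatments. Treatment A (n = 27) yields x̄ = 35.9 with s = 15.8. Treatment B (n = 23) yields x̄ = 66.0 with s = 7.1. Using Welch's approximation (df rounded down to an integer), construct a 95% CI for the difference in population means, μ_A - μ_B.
(-36.95, -23.25)

Difference: x̄₁ - x̄₂ = -30.10
SE = √(s₁²/n₁ + s₂²/n₂) = √(15.8²/27 + 7.1²/23) = 3.3820
df = 37.31 → 37 (Welch–Satterthwaite, rounded down)
t* = 2.026

CI: -30.10 ± 2.026 · 3.3820 = -30.10 ± 6.85 = (-36.95, -23.25)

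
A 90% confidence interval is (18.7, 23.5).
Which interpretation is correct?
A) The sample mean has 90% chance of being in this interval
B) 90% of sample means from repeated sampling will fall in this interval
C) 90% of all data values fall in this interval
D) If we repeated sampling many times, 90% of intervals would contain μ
D

A) Wrong — x̄ is observed and sits in the interval by construction.
B) Wrong — coverage applies to intervals containing μ, not to future x̄ values.
C) Wrong — a CI is about the parameter μ, not individual data values.
D) Correct — this is the frequentist long-run coverage interpretation.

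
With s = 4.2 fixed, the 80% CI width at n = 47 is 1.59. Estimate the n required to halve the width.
n ≈ 188

CI width ∝ 1/√n
To reduce width by factor 2, need √n to grow by 2 → need 2² = 4 times as many samples.

Current: n = 47, width = 1.59
New: n = 188, width ≈ 0.79

Width reduced by factor of 1.59/0.79 = 2.01.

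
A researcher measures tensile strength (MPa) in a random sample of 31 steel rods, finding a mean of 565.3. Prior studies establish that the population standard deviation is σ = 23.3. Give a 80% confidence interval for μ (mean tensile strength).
(559.94, 570.66)

z-interval (σ known):
z* = 1.282 for 80% confidence

Margin of error = z* · σ/√n = 1.282 · 23.3/√31 = 5.36

CI: (565.3 - 5.36, 565.3 + 5.36) = (559.94, 570.66)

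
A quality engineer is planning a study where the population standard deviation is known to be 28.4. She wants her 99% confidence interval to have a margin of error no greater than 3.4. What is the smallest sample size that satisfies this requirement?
n ≥ 463

For margin E ≤ 3.4:
n ≥ (z* · σ / E)²
n ≥ (2.576 · 28.4 / 3.4)²
n ≥ 462.99

Minimum n = 463 (rounding up)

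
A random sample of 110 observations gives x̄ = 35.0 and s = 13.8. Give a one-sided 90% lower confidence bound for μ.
μ ≥ 33.30

Lower bound (one-sided):
t* = 1.289 (one-sided for 90%)
Lower bound = x̄ - t* · s/√n = 35.0 - 1.289 · 13.8/√110 = 33.30

We are 90% confident that μ ≥ 33.30.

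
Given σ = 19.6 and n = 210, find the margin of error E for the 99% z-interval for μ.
Margin of error = 3.48

Margin of error = z* · σ/√n
= 2.576 · 19.6/√210
= 2.576 · 19.6/14.4914
= 3.48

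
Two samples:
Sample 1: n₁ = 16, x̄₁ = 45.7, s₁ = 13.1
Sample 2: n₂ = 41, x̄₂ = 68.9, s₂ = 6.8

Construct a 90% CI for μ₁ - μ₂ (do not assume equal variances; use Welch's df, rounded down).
(-29.17, -17.23)

Difference: x̄₁ - x̄₂ = -23.20
SE = √(s₁²/n₁ + s₂²/n₂) = √(13.1²/16 + 6.8²/41) = 3.4429
df = 18.24 → 18 (Welch–Satterthwaite, rounded down)
t* = 1.734

CI: -23.20 ± 1.734 · 3.4429 = -23.20 ± 5.97 = (-29.17, -17.23)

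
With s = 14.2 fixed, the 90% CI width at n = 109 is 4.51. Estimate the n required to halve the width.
n ≈ 436

CI width ∝ 1/√n
To reduce width by factor 2, need √n to grow by 2 → need 2² = 4 times as many samples.

Current: n = 109, width = 4.51
New: n = 436, width ≈ 2.24

Width reduced by factor of 4.51/2.24 = 2.01.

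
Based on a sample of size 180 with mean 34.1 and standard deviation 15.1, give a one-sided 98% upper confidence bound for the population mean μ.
μ ≤ 36.43

Upper bound (one-sided):
t* = 2.069 (one-sided for 98%)
Upper bound = x̄ + t* · s/√n = 34.1 + 2.069 · 15.1/√180 = 36.43

We are 98% confident that μ ≤ 36.43.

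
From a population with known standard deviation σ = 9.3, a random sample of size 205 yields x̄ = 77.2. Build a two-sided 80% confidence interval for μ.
(76.37, 78.03)

z-interval (σ known):
z* = 1.282 for 80% confidence

Margin of error = z* · σ/√n = 1.282 · 9.3/√205 = 0.83

CI: (77.2 - 0.83, 77.2 + 0.83) = (76.37, 78.03)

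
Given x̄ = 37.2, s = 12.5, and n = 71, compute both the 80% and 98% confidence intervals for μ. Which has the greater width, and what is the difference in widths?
98% CI is wider by 3.22

df = 70
80% CI: t* = 1.294, (35.28, 39.12), width = 2 · t* · s/√n = 3.84
98% CI: t* = 2.381, (33.67, 40.73), width = 2 · t* · s/√n = 7.06

The 98% CI is wider by 7.06 - 3.84 = 3.22.
Higher confidence requires a wider interval.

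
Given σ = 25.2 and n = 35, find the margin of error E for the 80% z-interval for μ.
Margin of error = 5.46

Margin of error = z* · σ/√n
= 1.282 · 25.2/√35
= 1.282 · 25.2/5.9161
= 5.46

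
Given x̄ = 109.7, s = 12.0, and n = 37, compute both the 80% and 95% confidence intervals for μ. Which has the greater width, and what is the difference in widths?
95% CI is wider by 2.85

df = 36
80% CI: t* = 1.306, (107.12, 112.28), width = 2 · t* · s/√n = 5.15
95% CI: t* = 2.028, (105.70, 113.70), width = 2 · t* · s/√n = 8.00

The 95% CI is wider by 8.00 - 5.15 = 2.85.
Higher confidence requires a wider interval.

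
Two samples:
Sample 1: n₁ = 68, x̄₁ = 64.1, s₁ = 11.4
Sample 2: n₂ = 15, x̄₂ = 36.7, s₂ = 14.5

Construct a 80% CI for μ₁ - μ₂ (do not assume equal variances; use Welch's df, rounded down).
(22.09, 32.71)

Difference: x̄₁ - x̄₂ = 27.40
SE = √(s₁²/n₁ + s₂²/n₂) = √(11.4²/68 + 14.5²/15) = 3.9910
df = 18.01 → 18 (Welch–Satterthwaite, rounded down)
t* = 1.330

CI: 27.40 ± 1.330 · 3.9910 = 27.40 ± 5.31 = (22.09, 32.71)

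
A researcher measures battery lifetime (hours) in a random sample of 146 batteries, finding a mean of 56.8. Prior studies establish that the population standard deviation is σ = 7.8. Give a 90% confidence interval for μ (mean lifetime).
(55.74, 57.86)

z-interval (σ known):
z* = 1.645 for 90% confidence

Margin of error = z* · σ/√n = 1.645 · 7.8/√146 = 1.06

CI: (56.8 - 1.06, 56.8 + 1.06) = (55.74, 57.86)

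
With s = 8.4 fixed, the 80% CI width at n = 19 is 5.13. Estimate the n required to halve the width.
n ≈ 76

CI width ∝ 1/√n
To reduce width by factor 2, need √n to grow by 2 → need 2² = 4 times as many samples.

Current: n = 19, width = 5.13
New: n = 76, width ≈ 2.49

Width reduced by factor of 5.13/2.49 = 2.06.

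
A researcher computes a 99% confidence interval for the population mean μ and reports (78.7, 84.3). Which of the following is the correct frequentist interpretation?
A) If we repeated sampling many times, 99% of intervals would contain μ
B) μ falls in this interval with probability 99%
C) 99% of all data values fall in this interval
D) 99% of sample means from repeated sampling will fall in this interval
A

A) Correct — this is the frequentist long-run coverage interpretation.
B) Wrong — μ is fixed; the randomness lives in the interval, not in μ.
C) Wrong — a CI is about the parameter μ, not individual data values.
D) Wrong — coverage applies to intervals containing μ, not to future x̄ values.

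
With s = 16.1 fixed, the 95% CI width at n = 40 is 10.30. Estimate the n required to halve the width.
n ≈ 160

CI width ∝ 1/√n
To reduce width by factor 2, need √n to grow by 2 → need 2² = 4 times as many samples.

Current: n = 40, width = 10.30
New: n = 160, width ≈ 5.03

Width reduced by factor of 10.30/5.03 = 2.05.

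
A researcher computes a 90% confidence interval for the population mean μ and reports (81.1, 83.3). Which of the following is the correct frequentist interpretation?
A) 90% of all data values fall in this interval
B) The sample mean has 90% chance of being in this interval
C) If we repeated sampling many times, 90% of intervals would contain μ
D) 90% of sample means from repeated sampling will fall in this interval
C

A) Wrong — a CI is about the parameter μ, not individual data values.
B) Wrong — x̄ is observed and sits in the interval by construction.
C) Correct — this is the frequentist long-run coverage interpretation.
D) Wrong — coverage applies to intervals containing μ, not to future x̄ values.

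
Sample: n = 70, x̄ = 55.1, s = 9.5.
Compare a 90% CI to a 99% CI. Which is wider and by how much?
99% CI is wider by 2.23

df = 69
90% CI: t* = 1.667, (53.21, 56.99), width = 2 · t* · s/√n = 3.79
99% CI: t* = 2.649, (52.09, 58.11), width = 2 · t* · s/√n = 6.02

The 99% CI is wider by 6.02 - 3.79 = 2.23.
Higher confidence requires a wider interval.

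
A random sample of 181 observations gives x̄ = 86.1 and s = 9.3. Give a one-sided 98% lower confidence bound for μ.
μ ≥ 84.67

Lower bound (one-sided):
t* = 2.069 (one-sided for 98%)
Lower bound = x̄ - t* · s/√n = 86.1 - 2.069 · 9.3/√181 = 84.67

We are 98% confident that μ ≥ 84.67.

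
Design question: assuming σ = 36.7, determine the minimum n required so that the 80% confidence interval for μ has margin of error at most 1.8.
n ≥ 684

For margin E ≤ 1.8:
n ≥ (z* · σ / E)²
n ≥ (1.282 · 36.7 / 1.8)²
n ≥ 683.22

Minimum n = 684 (rounding up)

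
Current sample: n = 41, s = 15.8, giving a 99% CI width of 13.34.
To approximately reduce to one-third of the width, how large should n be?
n ≈ 369

CI width ∝ 1/√n
To reduce width by factor 3, need √n to grow by 3 → need 3² = 9 times as many samples.

Current: n = 41, width = 13.34
New: n = 369, width ≈ 4.26

Width reduced by factor of 13.34/4.26 = 3.13.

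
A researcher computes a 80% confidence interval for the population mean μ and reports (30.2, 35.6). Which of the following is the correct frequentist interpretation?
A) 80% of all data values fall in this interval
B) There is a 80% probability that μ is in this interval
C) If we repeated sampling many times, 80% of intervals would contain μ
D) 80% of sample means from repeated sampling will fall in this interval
C

A) Wrong — a CI is about the parameter μ, not individual data values.
B) Wrong — μ is fixed; the randomness lives in the interval, not in μ.
C) Correct — this is the frequentist long-run coverage interpretation.
D) Wrong — coverage applies to intervals containing μ, not to future x̄ values.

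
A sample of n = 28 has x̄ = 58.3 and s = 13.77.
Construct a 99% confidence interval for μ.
(51.09, 65.51)

t-interval (σ unknown):
df = n - 1 = 27
t* = 2.771 for 99% confidence

Margin of error = t* · s/√n = 2.771 · 13.77/√28 = 7.21

CI: (51.09, 65.51)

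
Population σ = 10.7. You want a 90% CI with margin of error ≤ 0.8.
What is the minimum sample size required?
n ≥ 485

For margin E ≤ 0.8:
n ≥ (z* · σ / E)²
n ≥ (1.645 · 10.7 / 0.8)²
n ≥ 484.08

Minimum n = 485 (rounding up)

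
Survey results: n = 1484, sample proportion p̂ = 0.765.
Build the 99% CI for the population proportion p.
(0.737, 0.793)

Proportion CI:
SE = √(p̂(1-p̂)/n) = √(0.765 · 0.235 / 1484) = 0.01101

z* = 2.576
Margin = z* · SE = 2.576 · 0.01101 = 0.0284

CI: 0.765 ± 0.0284 = (0.737, 0.793)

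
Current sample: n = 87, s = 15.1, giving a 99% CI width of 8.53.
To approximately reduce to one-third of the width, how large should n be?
n ≈ 783

CI width ∝ 1/√n
To reduce width by factor 3, need √n to grow by 3 → need 3² = 9 times as many samples.

Current: n = 87, width = 8.53
New: n = 783, width ≈ 2.79

Width reduced by factor of 8.53/2.79 = 3.06.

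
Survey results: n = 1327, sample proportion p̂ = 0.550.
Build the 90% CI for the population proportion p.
(0.528, 0.572)

Proportion CI:
SE = √(p̂(1-p̂)/n) = √(0.550 · 0.450 / 1327) = 0.01366

z* = 1.645
Margin = z* · SE = 1.645 · 0.01366 = 0.0225

CI: 0.550 ± 0.0225 = (0.528, 0.572)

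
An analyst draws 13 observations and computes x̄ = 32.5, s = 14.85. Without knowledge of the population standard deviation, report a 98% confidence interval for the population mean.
(21.46, 43.54)

t-interval (σ unknown):
df = n - 1 = 12
t* = 2.681 for 98% confidence

Margin of error = t* · s/√n = 2.681 · 14.85/√13 = 11.04

CI: (21.46, 43.54)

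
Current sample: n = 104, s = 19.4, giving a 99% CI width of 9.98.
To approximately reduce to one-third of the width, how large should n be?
n ≈ 936

CI width ∝ 1/√n
To reduce width by factor 3, need √n to grow by 3 → need 3² = 9 times as many samples.

Current: n = 104, width = 9.98
New: n = 936, width ≈ 3.27

Width reduced by factor of 9.98/3.27 = 3.05.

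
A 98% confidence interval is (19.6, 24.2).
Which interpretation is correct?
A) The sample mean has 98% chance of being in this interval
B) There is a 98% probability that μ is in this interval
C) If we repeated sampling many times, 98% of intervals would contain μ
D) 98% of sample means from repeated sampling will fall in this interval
C

A) Wrong — x̄ is observed and sits in the interval by construction.
B) Wrong — μ is fixed; the randomness lives in the interval, not in μ.
C) Correct — this is the frequentist long-run coverage interpretation.
D) Wrong — coverage applies to intervals containing μ, not to future x̄ values.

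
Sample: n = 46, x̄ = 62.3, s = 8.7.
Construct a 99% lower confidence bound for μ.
μ ≥ 59.21

Lower bound (one-sided):
t* = 2.412 (one-sided for 99%)
Lower bound = x̄ - t* · s/√n = 62.3 - 2.412 · 8.7/√46 = 59.21

We are 99% confident that μ ≥ 59.21.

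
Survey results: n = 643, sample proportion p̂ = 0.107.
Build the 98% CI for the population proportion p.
(0.079, 0.135)

Proportion CI:
SE = √(p̂(1-p̂)/n) = √(0.107 · 0.893 / 643) = 0.01219

z* = 2.326
Margin = z* · SE = 2.326 · 0.01219 = 0.0284

CI: 0.107 ± 0.0284 = (0.079, 0.135)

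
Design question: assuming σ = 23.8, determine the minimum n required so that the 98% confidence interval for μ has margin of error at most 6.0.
n ≥ 86

For margin E ≤ 6.0:
n ≥ (z* · σ / E)²
n ≥ (2.326 · 23.8 / 6.0)²
n ≥ 85.13

Minimum n = 86 (rounding up)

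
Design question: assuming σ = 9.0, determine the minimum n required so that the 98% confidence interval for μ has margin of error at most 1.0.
n ≥ 439

For margin E ≤ 1.0:
n ≥ (z* · σ / E)²
n ≥ (2.326 · 9.0 / 1.0)²
n ≥ 438.23

Minimum n = 439 (rounding up)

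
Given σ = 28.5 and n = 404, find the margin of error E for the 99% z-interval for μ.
Margin of error = 3.65

Margin of error = z* · σ/√n
= 2.576 · 28.5/√404
= 2.576 · 28.5/20.0998
= 3.65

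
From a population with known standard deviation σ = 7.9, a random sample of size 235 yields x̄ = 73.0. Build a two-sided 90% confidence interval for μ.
(72.15, 73.85)

z-interval (σ known):
z* = 1.645 for 90% confidence

Margin of error = z* · σ/√n = 1.645 · 7.9/√235 = 0.85

CI: (73.0 - 0.85, 73.0 + 0.85) = (72.15, 73.85)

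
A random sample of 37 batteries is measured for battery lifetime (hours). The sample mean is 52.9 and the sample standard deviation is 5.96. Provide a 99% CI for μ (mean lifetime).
(50.24, 55.56)

t-interval (σ unknown):
df = n - 1 = 36
t* = 2.719 for 99% confidence

Margin of error = t* · s/√n = 2.719 · 5.96/√37 = 2.66

CI: (50.24, 55.56)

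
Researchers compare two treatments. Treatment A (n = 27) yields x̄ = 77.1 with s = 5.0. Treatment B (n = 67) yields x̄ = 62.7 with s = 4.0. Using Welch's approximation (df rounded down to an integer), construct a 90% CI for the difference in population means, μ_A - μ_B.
(12.58, 16.22)

Difference: x̄₁ - x̄₂ = 14.40
SE = √(s₁²/n₁ + s₂²/n₂) = √(5.0²/27 + 4.0²/67) = 1.0792
df = 40.09 → 40 (Welch–Satterthwaite, rounded down)
t* = 1.684

CI: 14.40 ± 1.684 · 1.0792 = 14.40 ± 1.82 = (12.58, 16.22)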